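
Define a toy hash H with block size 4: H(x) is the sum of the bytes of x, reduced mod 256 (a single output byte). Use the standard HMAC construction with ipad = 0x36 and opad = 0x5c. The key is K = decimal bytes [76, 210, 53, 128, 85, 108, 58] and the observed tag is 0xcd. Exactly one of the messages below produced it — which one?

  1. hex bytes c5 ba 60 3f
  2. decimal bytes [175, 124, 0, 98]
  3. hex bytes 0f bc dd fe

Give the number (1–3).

2

Key decimal bytes [76, 210, 53, 128, 85, 108, 58] = 4c d2 35 80 55 6c 3a is 7 bytes > B = 4, so hash it first: H(key) = ce, then zero-pad to 4 bytes: K' = ce 00 00 00.
K' ⊕ ipad = f8 36 36 36; K' ⊕ opad = 92 5c 5c 5c.
m1: inner = H(f8 36 36 36 c5 ba 60 3f) = b8; tag = H(92 5c 5c 5c b8) = 5e
m2: inner = H(f8 36 36 36 af 7c 00 62) = 27; tag = H(92 5c 5c 5c 27) = cd ← matches
m3: inner = H(f8 36 36 36 0f bc dd fe) = 40; tag = H(92 5c 5c 5c 40) = e6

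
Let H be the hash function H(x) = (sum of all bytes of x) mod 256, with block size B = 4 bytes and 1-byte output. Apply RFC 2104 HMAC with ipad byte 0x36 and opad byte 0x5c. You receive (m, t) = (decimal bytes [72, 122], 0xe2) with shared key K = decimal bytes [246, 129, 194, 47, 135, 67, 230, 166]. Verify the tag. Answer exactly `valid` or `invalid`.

Key decimal bytes [246, 129, 194, 47, 135, 67, 230, 166] = f6 81 c2 2f 87 43 e6 a6 is 8 bytes > B = 4, so hash it first: H(key) = be, then zero-pad to 4 bytes: K' = be 00 00 00.
K' ⊕ ipad = 88 36 36 36; K' ⊕ opad = e2 5c 5c 5c.
Inner hash: sum = 136+54+54+54+72+122 = 492; mod 256 = 236 → ec.
Outer hash (recomputed tag): sum = 226+92+92+92+236 = 738; mod 256 = 226 → e2.
Recomputed tag = e2; claimed = e2 → match.

valid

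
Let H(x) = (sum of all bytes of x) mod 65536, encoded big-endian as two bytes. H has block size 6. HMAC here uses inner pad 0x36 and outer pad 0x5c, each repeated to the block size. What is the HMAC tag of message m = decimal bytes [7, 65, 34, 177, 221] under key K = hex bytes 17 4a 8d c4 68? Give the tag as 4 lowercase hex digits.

Key hex bytes 17 4a 8d c4 68 is 5 bytes ≤ B = 6; zero-pad to 6 bytes: K' = 17 4a 8d c4 68 00.
K' ⊕ ipad = 21 7c bb f2 5e 36.  K' ⊕ opad = 4b 16 d1 98 34 5c.
Inner input = (K'⊕ipad) ∥ m = 21 7c bb f2 5e 36 ∥ 07 41 22 b1 dd.
Inner hash: sum = 33+124+187+242+94+54+7+65+34+177+221 = 1238 → 04 d6.
Outer input = (K'⊕opad) ∥ inner = 4b 16 d1 98 34 5c ∥ 04 d6.
Outer hash (tag): sum = 75+22+209+152+52+92+4+214 = 820 → 03 34.

0334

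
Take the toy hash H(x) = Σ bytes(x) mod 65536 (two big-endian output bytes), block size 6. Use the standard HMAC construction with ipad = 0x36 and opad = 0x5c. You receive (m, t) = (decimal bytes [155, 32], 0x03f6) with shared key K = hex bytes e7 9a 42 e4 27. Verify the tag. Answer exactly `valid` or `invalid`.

Key hex bytes e7 9a 42 e4 27 is 5 bytes ≤ B = 6; zero-pad to 6 bytes: K' = e7 9a 42 e4 27 00.
K' ⊕ ipad = d1 ac 74 d2 11 36; K' ⊕ opad = bb c6 1e b8 7b 5c.
Inner hash: sum = 209+172+116+210+17+54+155+32 = 965 → 03 c5.
Outer hash (recomputed tag): sum = 187+198+30+184+123+92+3+197 = 1014 → 03 f6.
Recomputed tag = 03f6; claimed = 03f6 → match.

valid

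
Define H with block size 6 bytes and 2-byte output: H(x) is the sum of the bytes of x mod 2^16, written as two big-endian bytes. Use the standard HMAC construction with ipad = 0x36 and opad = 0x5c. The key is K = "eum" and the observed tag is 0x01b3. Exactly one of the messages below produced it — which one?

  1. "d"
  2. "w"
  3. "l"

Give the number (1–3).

Key "eum" = 65 75 6d is 3 bytes ≤ B = 6; zero-pad to 6 bytes: K' = 65 75 6d 00 00 00.
K' ⊕ ipad = 53 43 5b 36 36 36; K' ⊕ opad = 39 29 31 5c 5c 5c.
m1: inner = H(53 43 5b 36 36 36 64) = 01 f7; tag = H(39 29 31 5c 5c 5c 01 f7) = 029f
m2: inner = H(53 43 5b 36 36 36 77) = 02 0a; tag = H(39 29 31 5c 5c 5c 02 0a) = 01b3 ← matches
m3: inner = H(53 43 5b 36 36 36 6c) = 01 ff; tag = H(39 29 31 5c 5c 5c 01 ff) = 02a7

2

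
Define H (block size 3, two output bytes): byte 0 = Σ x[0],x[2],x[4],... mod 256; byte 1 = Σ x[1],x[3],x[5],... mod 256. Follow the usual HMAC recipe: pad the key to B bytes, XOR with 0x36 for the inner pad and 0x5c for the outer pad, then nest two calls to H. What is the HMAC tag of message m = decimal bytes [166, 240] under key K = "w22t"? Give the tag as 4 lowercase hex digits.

Key "w22t" = 77 32 32 74 is 4 bytes > B = 3, so hash it first: H(key) = a9 a6, then zero-pad to 3 bytes: K' = a9 a6 00.
K' ⊕ ipad = 9f 90 36.  K' ⊕ opad = f5 fa 5c.
Inner input = (K'⊕ipad) ∥ m = 9f 90 36 ∥ a6 f0.
Inner hash: even-index sum = 453 mod 256 = 197; odd-index sum = 310 mod 256 = 54 → c5 36.
Outer input = (K'⊕opad) ∥ inner = f5 fa 5c ∥ c5 36.
Outer hash (tag): even-index sum = 391 mod 256 = 135; odd-index sum = 447 mod 256 = 191 → 87 bf.

87bf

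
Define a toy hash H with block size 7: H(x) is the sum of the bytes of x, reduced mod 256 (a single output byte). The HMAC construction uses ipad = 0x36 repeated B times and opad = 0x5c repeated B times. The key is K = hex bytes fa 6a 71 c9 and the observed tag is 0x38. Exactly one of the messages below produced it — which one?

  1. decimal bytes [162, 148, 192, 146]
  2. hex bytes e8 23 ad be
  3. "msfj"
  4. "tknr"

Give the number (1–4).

2

Key hex bytes fa 6a 71 c9 is 4 bytes ≤ B = 7; zero-pad to 7 bytes: K' = fa 6a 71 c9 00 00 00.
K' ⊕ ipad = cc 5c 47 ff 36 36 36; K' ⊕ opad = a6 36 2d 95 5c 5c 5c.
m1: inner = H(cc 5c 47 ff 36 36 36 a2 94 c0 92) = 98; tag = H(a6 36 2d 95 5c 5c 5c 98) = 4a
m2: inner = H(cc 5c 47 ff 36 36 36 e8 23 ad be) = 86; tag = H(a6 36 2d 95 5c 5c 5c 86) = 38 ← matches
m3: inner = H(cc 5c 47 ff 36 36 36 6d 73 66 6a) = c0; tag = H(a6 36 2d 95 5c 5c 5c c0) = 72
m4: inner = H(cc 5c 47 ff 36 36 36 74 6b 6e 72) = cf; tag = H(a6 36 2d 95 5c 5c 5c cf) = 81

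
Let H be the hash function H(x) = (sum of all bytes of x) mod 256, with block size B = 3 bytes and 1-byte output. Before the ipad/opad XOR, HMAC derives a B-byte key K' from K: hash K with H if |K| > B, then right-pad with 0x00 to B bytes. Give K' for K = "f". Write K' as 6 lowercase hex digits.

Key "f" = 66 is 1 byte ≤ B = 3; zero-pad to 3 bytes: K' = 66 00 00.

660000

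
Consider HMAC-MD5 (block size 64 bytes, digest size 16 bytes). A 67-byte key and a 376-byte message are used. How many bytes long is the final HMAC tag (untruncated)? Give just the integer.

16

The tag is one MD5 digest: 16 bytes.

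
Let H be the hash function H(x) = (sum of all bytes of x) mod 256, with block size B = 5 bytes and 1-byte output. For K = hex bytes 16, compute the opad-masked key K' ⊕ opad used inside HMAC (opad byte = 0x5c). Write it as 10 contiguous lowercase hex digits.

Key hex bytes 16 is 1 byte ≤ B = 5; zero-pad to 5 bytes: K' = 16 00 00 00 00.
XOR each byte with 0x5c: 16⊕5c=4a, 00⊕5c=5c, 00⊕5c=5c, 00⊕5c=5c, 00⊕5c=5c.

4a5c5c5c5c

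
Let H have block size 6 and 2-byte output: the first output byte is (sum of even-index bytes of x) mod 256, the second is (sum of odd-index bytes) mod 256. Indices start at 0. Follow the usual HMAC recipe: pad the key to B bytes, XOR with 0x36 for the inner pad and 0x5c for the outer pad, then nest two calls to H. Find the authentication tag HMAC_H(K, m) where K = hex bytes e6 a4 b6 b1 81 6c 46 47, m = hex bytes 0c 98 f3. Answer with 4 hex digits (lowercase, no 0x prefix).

b74e

Key hex bytes e6 a4 b6 b1 81 6c 46 47 is 8 bytes > B = 6, so hash it first: H(key) = 63 08, then zero-pad to 6 bytes: K' = 63 08 00 00 00 00.
K' ⊕ ipad = 55 3e 36 36 36 36.  K' ⊕ opad = 3f 54 5c 5c 5c 5c.
Inner input = (K'⊕ipad) ∥ m = 55 3e 36 36 36 36 ∥ 0c 98 f3.
Inner hash: even-index sum = 448 mod 256 = 192; odd-index sum = 322 mod 256 = 66 → c0 42.
Outer input = (K'⊕opad) ∥ inner = 3f 54 5c 5c 5c 5c ∥ c0 42.
Outer hash (tag): even-index sum = 439 mod 256 = 183; odd-index sum = 334 mod 256 = 78 → b7 4e.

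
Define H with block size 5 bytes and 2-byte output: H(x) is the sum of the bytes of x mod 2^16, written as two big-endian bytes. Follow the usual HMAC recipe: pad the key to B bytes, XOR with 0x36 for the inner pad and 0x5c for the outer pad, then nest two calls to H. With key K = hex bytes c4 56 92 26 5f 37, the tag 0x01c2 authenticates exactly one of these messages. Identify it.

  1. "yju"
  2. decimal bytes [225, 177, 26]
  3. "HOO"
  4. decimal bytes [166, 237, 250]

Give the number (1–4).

Key hex bytes c4 56 92 26 5f 37 is 6 bytes > B = 5, so hash it first: H(key) = 02 68, then zero-pad to 5 bytes: K' = 02 68 00 00 00.
K' ⊕ ipad = 34 5e 36 36 36; K' ⊕ opad = 5e 34 5c 5c 5c.
m1: inner = H(34 5e 36 36 36 79 6a 75) = 02 8c; tag = H(5e 34 5c 5c 5c 02 8c) = 0234
m2: inner = H(34 5e 36 36 36 e1 b1 1a) = 02 e0; tag = H(5e 34 5c 5c 5c 02 e0) = 0288
m3: inner = H(34 5e 36 36 36 48 4f 4f) = 02 1a; tag = H(5e 34 5c 5c 5c 02 1a) = 01c2 ← matches
m4: inner = H(34 5e 36 36 36 a6 ed fa) = 03 c1; tag = H(5e 34 5c 5c 5c 03 c1) = 026a

3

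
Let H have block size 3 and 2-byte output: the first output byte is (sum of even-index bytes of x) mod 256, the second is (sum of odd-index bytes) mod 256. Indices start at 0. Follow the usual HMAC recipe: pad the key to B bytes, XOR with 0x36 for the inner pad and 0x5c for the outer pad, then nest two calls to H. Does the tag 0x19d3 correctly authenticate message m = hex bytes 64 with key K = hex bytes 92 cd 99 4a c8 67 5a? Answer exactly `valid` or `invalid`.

valid

Key hex bytes 92 cd 99 4a c8 67 5a is 7 bytes > B = 3, so hash it first: H(key) = 4d 7e, then zero-pad to 3 bytes: K' = 4d 7e 00.
K' ⊕ ipad = 7b 48 36; K' ⊕ opad = 11 22 5c.
Inner hash: even-index sum = 177 mod 256 = 177; odd-index sum = 172 mod 256 = 172 → b1 ac.
Outer hash (recomputed tag): even-index sum = 281 mod 256 = 25; odd-index sum = 211 mod 256 = 211 → 19 d3.
Recomputed tag = 19d3; claimed = 19d3 → match.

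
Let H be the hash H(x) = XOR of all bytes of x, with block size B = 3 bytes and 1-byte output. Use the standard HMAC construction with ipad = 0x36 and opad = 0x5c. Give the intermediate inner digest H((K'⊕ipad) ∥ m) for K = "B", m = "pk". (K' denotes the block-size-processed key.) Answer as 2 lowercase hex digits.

6f

Key "B" = 42 is 1 byte ≤ B = 3; zero-pad to 3 bytes: K' = 42 00 00.
K' ⊕ ipad = 74 36 36.
Inner input = 74 36 36 ∥ 70 6b.
Inner hash: XOR 74⊕36⊕36⊕70⊕6b = 6f.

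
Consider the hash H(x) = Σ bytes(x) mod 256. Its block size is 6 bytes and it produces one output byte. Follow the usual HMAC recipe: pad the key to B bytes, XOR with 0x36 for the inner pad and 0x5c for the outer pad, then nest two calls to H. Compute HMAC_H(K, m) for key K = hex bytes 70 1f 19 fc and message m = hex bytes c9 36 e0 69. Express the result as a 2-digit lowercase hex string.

Key hex bytes 70 1f 19 fc is 4 bytes ≤ B = 6; zero-pad to 6 bytes: K' = 70 1f 19 fc 00 00.
K' ⊕ ipad = 46 29 2f ca 36 36.  K' ⊕ opad = 2c 43 45 a0 5c 5c.
Inner input = (K'⊕ipad) ∥ m = 46 29 2f ca 36 36 ∥ c9 36 e0 69.
Inner hash: sum = 70+41+47+202+54+54+201+54+224+105 = 1052; mod 256 = 28 → 1c.
Outer input = (K'⊕opad) ∥ inner = 2c 43 45 a0 5c 5c ∥ 1c.
Outer hash (tag): sum = 44+67+69+160+92+92+28 = 552; mod 256 = 40 → 28.

28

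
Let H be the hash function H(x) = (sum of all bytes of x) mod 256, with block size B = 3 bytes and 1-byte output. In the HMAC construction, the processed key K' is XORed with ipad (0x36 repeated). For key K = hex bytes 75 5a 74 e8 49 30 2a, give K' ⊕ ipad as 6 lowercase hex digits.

Key hex bytes 75 5a 74 e8 49 30 2a is 7 bytes > B = 3, so hash it first: H(key) = ce, then zero-pad to 3 bytes: K' = ce 00 00.
XOR each byte with 0x36: ce⊕36=f8, 00⊕36=36, 00⊕36=36.

f83636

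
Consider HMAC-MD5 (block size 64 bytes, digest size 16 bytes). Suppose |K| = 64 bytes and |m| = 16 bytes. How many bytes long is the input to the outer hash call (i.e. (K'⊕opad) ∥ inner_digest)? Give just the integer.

Key is 64 ≤ 64 bytes, zero-padded: |K'| = 64.
Outer input = (K'⊕opad) ∥ H(inner) → 64 + 16 = 80 bytes.

80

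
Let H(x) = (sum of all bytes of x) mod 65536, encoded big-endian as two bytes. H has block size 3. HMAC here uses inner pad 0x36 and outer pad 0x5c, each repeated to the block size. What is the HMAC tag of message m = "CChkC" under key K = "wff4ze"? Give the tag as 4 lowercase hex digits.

Key "wff4ze" = 77 66 66 34 7a 65 is 6 bytes > B = 3, so hash it first: H(key) = 02 56, then zero-pad to 3 bytes: K' = 02 56 00.
K' ⊕ ipad = 34 60 36.  K' ⊕ opad = 5e 0a 5c.
Inner input = (K'⊕ipad) ∥ m = 34 60 36 ∥ 43 43 68 6b 43.
Inner hash: sum = 52+96+54+67+67+104+107+67 = 614 → 02 66.
Outer input = (K'⊕opad) ∥ inner = 5e 0a 5c ∥ 02 66.
Outer hash (tag): sum = 94+10+92+2+102 = 300 → 01 2c.

012c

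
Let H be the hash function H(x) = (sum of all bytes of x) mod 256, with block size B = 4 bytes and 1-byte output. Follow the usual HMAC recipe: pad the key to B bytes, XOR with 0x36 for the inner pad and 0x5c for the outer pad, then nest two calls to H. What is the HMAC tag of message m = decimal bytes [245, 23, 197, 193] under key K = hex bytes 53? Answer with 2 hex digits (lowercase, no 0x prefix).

bc

Key hex bytes 53 is 1 byte ≤ B = 4; zero-pad to 4 bytes: K' = 53 00 00 00.
K' ⊕ ipad = 65 36 36 36.  K' ⊕ opad = 0f 5c 5c 5c.
Inner input = (K'⊕ipad) ∥ m = 65 36 36 36 ∥ f5 17 c5 c1.
Inner hash: sum = 101+54+54+54+245+23+197+193 = 921; mod 256 = 153 → 99.
Outer input = (K'⊕opad) ∥ inner = 0f 5c 5c 5c ∥ 99.
Outer hash (tag): sum = 15+92+92+92+153 = 444; mod 256 = 188 → bc.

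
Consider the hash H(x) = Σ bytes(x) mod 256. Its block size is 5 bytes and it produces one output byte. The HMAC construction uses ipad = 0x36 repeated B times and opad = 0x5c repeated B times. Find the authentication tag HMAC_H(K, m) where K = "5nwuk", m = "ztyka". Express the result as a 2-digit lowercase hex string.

95

Key "5nwuk" = 35 6e 77 75 6b is exactly B = 5 bytes: K' = 35 6e 77 75 6b.
K' ⊕ ipad = 03 58 41 43 5d.  K' ⊕ opad = 69 32 2b 29 37.
Inner input = (K'⊕ipad) ∥ m = 03 58 41 43 5d ∥ 7a 74 79 6b 61.
Inner hash: sum = 3+88+65+67+93+122+116+121+107+97 = 879; mod 256 = 111 → 6f.
Outer input = (K'⊕opad) ∥ inner = 69 32 2b 29 37 ∥ 6f.
Outer hash (tag): sum = 105+50+43+41+55+111 = 405; mod 256 = 149 → 95.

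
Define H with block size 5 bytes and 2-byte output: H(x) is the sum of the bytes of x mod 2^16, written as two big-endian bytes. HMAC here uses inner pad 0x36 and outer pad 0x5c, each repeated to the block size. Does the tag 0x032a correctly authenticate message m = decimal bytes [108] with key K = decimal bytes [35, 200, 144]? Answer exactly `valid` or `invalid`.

valid

Key decimal bytes [35, 200, 144] = 23 c8 90 is 3 bytes ≤ B = 5; zero-pad to 5 bytes: K' = 23 c8 90 00 00.
K' ⊕ ipad = 15 fe a6 36 36; K' ⊕ opad = 7f 94 cc 5c 5c.
Inner hash: sum = 21+254+166+54+54+108 = 657 → 02 91.
Outer hash (recomputed tag): sum = 127+148+204+92+92+2+145 = 810 → 03 2a.
Recomputed tag = 032a; claimed = 032a → match.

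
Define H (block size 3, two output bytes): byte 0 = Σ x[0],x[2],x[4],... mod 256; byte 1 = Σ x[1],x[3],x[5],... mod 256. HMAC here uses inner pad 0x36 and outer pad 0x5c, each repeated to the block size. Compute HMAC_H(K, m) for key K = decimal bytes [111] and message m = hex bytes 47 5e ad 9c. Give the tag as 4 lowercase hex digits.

b9e5

Key decimal bytes [111] = 6f is 1 byte ≤ B = 3; zero-pad to 3 bytes: K' = 6f 00 00.
K' ⊕ ipad = 59 36 36.  K' ⊕ opad = 33 5c 5c.
Inner input = (K'⊕ipad) ∥ m = 59 36 36 ∥ 47 5e ad 9c.
Inner hash: even-index sum = 393 mod 256 = 137; odd-index sum = 298 mod 256 = 42 → 89 2a.
Outer input = (K'⊕opad) ∥ inner = 33 5c 5c ∥ 89 2a.
Outer hash (tag): even-index sum = 185 mod 256 = 185; odd-index sum = 229 mod 256 = 229 → b9 e5.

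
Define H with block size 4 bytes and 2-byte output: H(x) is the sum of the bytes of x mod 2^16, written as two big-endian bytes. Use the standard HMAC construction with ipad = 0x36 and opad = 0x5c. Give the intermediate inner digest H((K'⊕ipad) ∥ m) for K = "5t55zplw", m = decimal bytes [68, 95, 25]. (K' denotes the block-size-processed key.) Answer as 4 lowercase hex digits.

Key "5t55zplw" = 35 74 35 35 7a 70 6c 77 is 8 bytes > B = 4, so hash it first: H(key) = 02 e0, then zero-pad to 4 bytes: K' = 02 e0 00 00.
K' ⊕ ipad = 34 d6 36 36.
Inner input = 34 d6 36 36 ∥ 44 5f 19.
Inner hash: sum = 52+214+54+54+68+95+25 = 562 → 02 32.

0232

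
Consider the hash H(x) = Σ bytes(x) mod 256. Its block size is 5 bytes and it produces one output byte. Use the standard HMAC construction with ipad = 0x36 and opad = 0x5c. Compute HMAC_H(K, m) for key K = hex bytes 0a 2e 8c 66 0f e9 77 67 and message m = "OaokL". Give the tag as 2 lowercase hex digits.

b0

Key hex bytes 0a 2e 8c 66 0f e9 77 67 is 8 bytes > B = 5, so hash it first: H(key) = 00, then zero-pad to 5 bytes: K' = 00 00 00 00 00.
K' ⊕ ipad = 36 36 36 36 36.  K' ⊕ opad = 5c 5c 5c 5c 5c.
Inner input = (K'⊕ipad) ∥ m = 36 36 36 36 36 ∥ 4f 61 6f 6b 4c.
Inner hash: sum = 54+54+54+54+54+79+97+111+107+76 = 740; mod 256 = 228 → e4.
Outer input = (K'⊕opad) ∥ inner = 5c 5c 5c 5c 5c ∥ e4.
Outer hash (tag): sum = 92+92+92+92+92+228 = 688; mod 256 = 176 → b0.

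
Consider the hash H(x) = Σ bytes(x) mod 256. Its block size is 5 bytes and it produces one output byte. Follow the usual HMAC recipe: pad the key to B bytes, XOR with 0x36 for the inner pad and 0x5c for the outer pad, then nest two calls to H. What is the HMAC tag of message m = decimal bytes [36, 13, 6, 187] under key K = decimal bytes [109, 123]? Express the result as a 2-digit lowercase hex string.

Key decimal bytes [109, 123] = 6d 7b is 2 bytes ≤ B = 5; zero-pad to 5 bytes: K' = 6d 7b 00 00 00.
K' ⊕ ipad = 5b 4d 36 36 36.  K' ⊕ opad = 31 27 5c 5c 5c.
Inner input = (K'⊕ipad) ∥ m = 5b 4d 36 36 36 ∥ 24 0d 06 bb.
Inner hash: sum = 91+77+54+54+54+36+13+6+187 = 572; mod 256 = 60 → 3c.
Outer input = (K'⊕opad) ∥ inner = 31 27 5c 5c 5c ∥ 3c.
Outer hash (tag): sum = 49+39+92+92+92+60 = 424; mod 256 = 168 → a8.

a8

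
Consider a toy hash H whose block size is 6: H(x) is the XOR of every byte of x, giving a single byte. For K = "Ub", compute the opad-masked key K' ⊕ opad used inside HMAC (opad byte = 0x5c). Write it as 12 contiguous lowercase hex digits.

Key "Ub" = 55 62 is 2 bytes ≤ B = 6; zero-pad to 6 bytes: K' = 55 62 00 00 00 00.
XOR each byte with 0x5c: 55⊕5c=09, 62⊕5c=3e, 00⊕5c=5c, 00⊕5c=5c, 00⊕5c=5c, 00⊕5c=5c.

093e5c5c5c5c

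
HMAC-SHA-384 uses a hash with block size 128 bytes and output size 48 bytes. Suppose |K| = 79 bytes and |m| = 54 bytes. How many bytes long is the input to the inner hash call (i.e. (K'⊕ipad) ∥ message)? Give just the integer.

Key is 79 ≤ 128 bytes, zero-padded: |K'| = 128.
Inner input = (K'⊕ipad) ∥ m → 128 + 54 = 182 bytes.

182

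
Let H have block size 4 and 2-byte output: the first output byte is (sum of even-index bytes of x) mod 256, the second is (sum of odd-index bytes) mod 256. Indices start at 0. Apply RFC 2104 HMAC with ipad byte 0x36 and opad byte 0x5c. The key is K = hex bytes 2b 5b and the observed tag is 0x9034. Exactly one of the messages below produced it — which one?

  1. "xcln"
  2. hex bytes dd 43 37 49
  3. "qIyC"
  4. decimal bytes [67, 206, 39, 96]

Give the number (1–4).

Key hex bytes 2b 5b is 2 bytes ≤ B = 4; zero-pad to 4 bytes: K' = 2b 5b 00 00.
K' ⊕ ipad = 1d 6d 36 36; K' ⊕ opad = 77 07 5c 5c.
m1: inner = H(1d 6d 36 36 78 63 6c 6e) = 37 74; tag = H(77 07 5c 5c 37 74) = 0ad7
m2: inner = H(1d 6d 36 36 dd 43 37 49) = 67 2f; tag = H(77 07 5c 5c 67 2f) = 3a92
m3: inner = H(1d 6d 36 36 71 49 79 43) = 3d 2f; tag = H(77 07 5c 5c 3d 2f) = 1092
m4: inner = H(1d 6d 36 36 43 ce 27 60) = bd d1; tag = H(77 07 5c 5c bd d1) = 9034 ← matches

4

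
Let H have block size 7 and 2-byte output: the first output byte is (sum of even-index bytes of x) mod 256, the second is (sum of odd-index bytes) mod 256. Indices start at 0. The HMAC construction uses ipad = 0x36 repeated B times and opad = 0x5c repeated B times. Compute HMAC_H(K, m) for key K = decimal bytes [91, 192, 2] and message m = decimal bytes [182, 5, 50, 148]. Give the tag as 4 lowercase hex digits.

Key decimal bytes [91, 192, 2] = 5b c0 02 is 3 bytes ≤ B = 7; zero-pad to 7 bytes: K' = 5b c0 02 00 00 00 00.
K' ⊕ ipad = 6d f6 34 36 36 36 36.  K' ⊕ opad = 07 9c 5e 5c 5c 5c 5c.
Inner input = (K'⊕ipad) ∥ m = 6d f6 34 36 36 36 36 ∥ b6 05 32 94.
Inner hash: even-index sum = 422 mod 256 = 166; odd-index sum = 586 mod 256 = 74 → a6 4a.
Outer input = (K'⊕opad) ∥ inner = 07 9c 5e 5c 5c 5c 5c ∥ a6 4a.
Outer hash (tag): even-index sum = 359 mod 256 = 103; odd-index sum = 506 mod 256 = 250 → 67 fa.

67fa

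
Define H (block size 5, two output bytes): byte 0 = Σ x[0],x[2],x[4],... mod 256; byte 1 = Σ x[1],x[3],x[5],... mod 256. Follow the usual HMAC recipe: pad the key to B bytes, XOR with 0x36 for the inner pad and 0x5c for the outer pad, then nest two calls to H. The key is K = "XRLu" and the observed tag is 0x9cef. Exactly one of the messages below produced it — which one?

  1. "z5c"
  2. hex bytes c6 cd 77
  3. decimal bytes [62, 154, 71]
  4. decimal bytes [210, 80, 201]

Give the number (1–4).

3

Key "XRLu" = 58 52 4c 75 is 4 bytes ≤ B = 5; zero-pad to 5 bytes: K' = 58 52 4c 75 00.
K' ⊕ ipad = 6e 64 7a 43 36; K' ⊕ opad = 04 0e 10 29 5c.
m1: inner = H(6e 64 7a 43 36 7a 35 63) = 53 84; tag = H(04 0e 10 29 5c 53 84) = f48a
m2: inner = H(6e 64 7a 43 36 c6 cd 77) = eb e4; tag = H(04 0e 10 29 5c eb e4) = 5422
m3: inner = H(6e 64 7a 43 36 3e 9a 47) = b8 2c; tag = H(04 0e 10 29 5c b8 2c) = 9cef ← matches
m4: inner = H(6e 64 7a 43 36 d2 50 c9) = 6e 42; tag = H(04 0e 10 29 5c 6e 42) = b2a5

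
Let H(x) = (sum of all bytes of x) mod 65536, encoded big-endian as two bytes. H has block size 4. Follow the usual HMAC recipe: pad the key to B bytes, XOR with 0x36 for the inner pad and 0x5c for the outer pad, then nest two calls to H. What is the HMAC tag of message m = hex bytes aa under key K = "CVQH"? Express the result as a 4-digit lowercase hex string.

00b0

Key "CVQH" = 43 56 51 48 is exactly B = 4 bytes: K' = 43 56 51 48.
K' ⊕ ipad = 75 60 67 7e.  K' ⊕ opad = 1f 0a 0d 14.
Inner input = (K'⊕ipad) ∥ m = 75 60 67 7e ∥ aa.
Inner hash: sum = 117+96+103+126+170 = 612 → 02 64.
Outer input = (K'⊕opad) ∥ inner = 1f 0a 0d 14 ∥ 02 64.
Outer hash (tag): sum = 31+10+13+20+2+100 = 176 → 00 b0.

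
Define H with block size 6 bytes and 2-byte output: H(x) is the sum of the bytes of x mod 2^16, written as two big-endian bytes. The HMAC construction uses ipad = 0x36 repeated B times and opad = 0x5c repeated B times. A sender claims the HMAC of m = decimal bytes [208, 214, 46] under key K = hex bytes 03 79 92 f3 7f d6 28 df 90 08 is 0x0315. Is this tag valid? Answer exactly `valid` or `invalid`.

valid

Key hex bytes 03 79 92 f3 7f d6 28 df 90 08 is 10 bytes > B = 6, so hash it first: H(key) = 04 f5, then zero-pad to 6 bytes: K' = 04 f5 00 00 00 00.
K' ⊕ ipad = 32 c3 36 36 36 36; K' ⊕ opad = 58 a9 5c 5c 5c 5c.
Inner hash: sum = 50+195+54+54+54+54+208+214+46 = 929 → 03 a1.
Outer hash (recomputed tag): sum = 88+169+92+92+92+92+3+161 = 789 → 03 15.
Recomputed tag = 0315; claimed = 0315 → match.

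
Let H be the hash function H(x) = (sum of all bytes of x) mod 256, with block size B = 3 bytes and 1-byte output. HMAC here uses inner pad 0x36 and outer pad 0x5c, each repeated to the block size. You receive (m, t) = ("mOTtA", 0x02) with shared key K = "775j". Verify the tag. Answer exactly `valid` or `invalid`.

Key "775j" = 37 37 35 6a is 4 bytes > B = 3, so hash it first: H(key) = 0d, then zero-pad to 3 bytes: K' = 0d 00 00.
K' ⊕ ipad = 3b 36 36; K' ⊕ opad = 51 5c 5c.
Inner hash: sum = 59+54+54+109+79+84+116+65 = 620; mod 256 = 108 → 6c.
Outer hash (recomputed tag): sum = 81+92+92+108 = 373; mod 256 = 117 → 75.
Recomputed tag = 75; claimed = 02 → mismatch.

invalid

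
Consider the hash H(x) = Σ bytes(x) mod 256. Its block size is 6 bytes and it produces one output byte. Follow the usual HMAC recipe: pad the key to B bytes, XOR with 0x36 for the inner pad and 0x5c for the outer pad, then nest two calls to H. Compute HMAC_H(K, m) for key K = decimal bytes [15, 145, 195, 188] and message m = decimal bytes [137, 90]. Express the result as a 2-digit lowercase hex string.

Key decimal bytes [15, 145, 195, 188] = 0f 91 c3 bc is 4 bytes ≤ B = 6; zero-pad to 6 bytes: K' = 0f 91 c3 bc 00 00.
K' ⊕ ipad = 39 a7 f5 8a 36 36.  K' ⊕ opad = 53 cd 9f e0 5c 5c.
Inner input = (K'⊕ipad) ∥ m = 39 a7 f5 8a 36 36 ∥ 89 5a.
Inner hash: sum = 57+167+245+138+54+54+137+90 = 942; mod 256 = 174 → ae.
Outer input = (K'⊕opad) ∥ inner = 53 cd 9f e0 5c 5c ∥ ae.
Outer hash (tag): sum = 83+205+159+224+92+92+174 = 1029; mod 256 = 5 → 05.

05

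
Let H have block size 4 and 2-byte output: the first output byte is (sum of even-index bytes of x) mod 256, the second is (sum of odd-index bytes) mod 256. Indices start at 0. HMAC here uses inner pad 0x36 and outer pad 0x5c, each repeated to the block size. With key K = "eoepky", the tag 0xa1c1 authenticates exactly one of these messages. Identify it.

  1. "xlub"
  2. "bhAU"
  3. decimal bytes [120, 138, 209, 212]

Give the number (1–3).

2

Key "eoepky" = 65 6f 65 70 6b 79 is 6 bytes > B = 4, so hash it first: H(key) = 35 58, then zero-pad to 4 bytes: K' = 35 58 00 00.
K' ⊕ ipad = 03 6e 36 36; K' ⊕ opad = 69 04 5c 5c.
m1: inner = H(03 6e 36 36 78 6c 75 62) = 26 72; tag = H(69 04 5c 5c 26 72) = ebd2
m2: inner = H(03 6e 36 36 62 68 41 55) = dc 61; tag = H(69 04 5c 5c dc 61) = a1c1 ← matches
m3: inner = H(03 6e 36 36 78 8a d1 d4) = 82 02; tag = H(69 04 5c 5c 82 02) = 4762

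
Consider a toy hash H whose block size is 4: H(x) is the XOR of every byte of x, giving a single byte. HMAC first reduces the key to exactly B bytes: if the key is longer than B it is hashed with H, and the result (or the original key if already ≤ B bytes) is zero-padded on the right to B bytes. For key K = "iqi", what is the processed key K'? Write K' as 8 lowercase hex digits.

Key "iqi" = 69 71 69 is 3 bytes ≤ B = 4; zero-pad to 4 bytes: K' = 69 71 69 00.

69716900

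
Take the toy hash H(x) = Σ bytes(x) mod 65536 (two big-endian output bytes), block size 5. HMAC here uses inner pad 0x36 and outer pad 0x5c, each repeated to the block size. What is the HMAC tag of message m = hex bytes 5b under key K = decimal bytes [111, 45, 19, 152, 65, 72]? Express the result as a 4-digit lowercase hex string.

0219

Key decimal bytes [111, 45, 19, 152, 65, 72] = 6f 2d 13 98 41 48 is 6 bytes > B = 5, so hash it first: H(key) = 01 d0, then zero-pad to 5 bytes: K' = 01 d0 00 00 00.
K' ⊕ ipad = 37 e6 36 36 36.  K' ⊕ opad = 5d 8c 5c 5c 5c.
Inner input = (K'⊕ipad) ∥ m = 37 e6 36 36 36 ∥ 5b.
Inner hash: sum = 55+230+54+54+54+91 = 538 → 02 1a.
Outer input = (K'⊕opad) ∥ inner = 5d 8c 5c 5c 5c ∥ 02 1a.
Outer hash (tag): sum = 93+140+92+92+92+2+26 = 537 → 02 19.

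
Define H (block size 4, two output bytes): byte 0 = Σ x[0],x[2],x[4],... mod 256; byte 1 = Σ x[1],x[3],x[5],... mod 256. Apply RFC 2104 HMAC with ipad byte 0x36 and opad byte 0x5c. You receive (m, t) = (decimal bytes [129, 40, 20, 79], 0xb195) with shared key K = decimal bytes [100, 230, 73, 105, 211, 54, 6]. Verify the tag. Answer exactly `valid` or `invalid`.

Key decimal bytes [100, 230, 73, 105, 211, 54, 6] = 64 e6 49 69 d3 36 06 is 7 bytes > B = 4, so hash it first: H(key) = 86 85, then zero-pad to 4 bytes: K' = 86 85 00 00.
K' ⊕ ipad = b0 b3 36 36; K' ⊕ opad = da d9 5c 5c.
Inner hash: even-index sum = 379 mod 256 = 123; odd-index sum = 352 mod 256 = 96 → 7b 60.
Outer hash (recomputed tag): even-index sum = 433 mod 256 = 177; odd-index sum = 405 mod 256 = 149 → b1 95.
Recomputed tag = b195; claimed = b195 → match.

valid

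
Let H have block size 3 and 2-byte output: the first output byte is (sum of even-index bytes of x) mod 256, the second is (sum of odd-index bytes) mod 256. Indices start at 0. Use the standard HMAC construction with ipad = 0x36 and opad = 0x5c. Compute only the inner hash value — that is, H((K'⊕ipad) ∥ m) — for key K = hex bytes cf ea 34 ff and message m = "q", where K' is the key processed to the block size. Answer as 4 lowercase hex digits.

6b50

Key hex bytes cf ea 34 ff is 4 bytes > B = 3, so hash it first: H(key) = 03 e9, then zero-pad to 3 bytes: K' = 03 e9 00.
K' ⊕ ipad = 35 df 36.
Inner input = 35 df 36 ∥ 71.
Inner hash: even-index sum = 107 mod 256 = 107; odd-index sum = 336 mod 256 = 80 → 6b 50.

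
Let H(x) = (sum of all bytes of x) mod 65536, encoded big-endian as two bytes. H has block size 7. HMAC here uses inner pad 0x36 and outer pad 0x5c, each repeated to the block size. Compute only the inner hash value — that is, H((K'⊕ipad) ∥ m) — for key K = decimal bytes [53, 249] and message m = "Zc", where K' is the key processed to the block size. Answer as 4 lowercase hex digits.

Key decimal bytes [53, 249] = 35 f9 is 2 bytes ≤ B = 7; zero-pad to 7 bytes: K' = 35 f9 00 00 00 00 00.
K' ⊕ ipad = 03 cf 36 36 36 36 36.
Inner input = 03 cf 36 36 36 36 36 ∥ 5a 63.
Inner hash: sum = 3+207+54+54+54+54+54+90+99 = 669 → 02 9d.

029d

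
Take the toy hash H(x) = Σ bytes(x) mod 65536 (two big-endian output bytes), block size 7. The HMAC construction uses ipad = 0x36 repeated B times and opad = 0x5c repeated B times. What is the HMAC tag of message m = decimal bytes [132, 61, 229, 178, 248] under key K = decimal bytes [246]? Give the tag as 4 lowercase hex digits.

032b

Key decimal bytes [246] = f6 is 1 byte ≤ B = 7; zero-pad to 7 bytes: K' = f6 00 00 00 00 00 00.
K' ⊕ ipad = c0 36 36 36 36 36 36.  K' ⊕ opad = aa 5c 5c 5c 5c 5c 5c.
Inner input = (K'⊕ipad) ∥ m = c0 36 36 36 36 36 36 ∥ 84 3d e5 b2 f8.
Inner hash: sum = 192+54+54+54+54+54+54+132+61+229+178+248 = 1364 → 05 54.
Outer input = (K'⊕opad) ∥ inner = aa 5c 5c 5c 5c 5c 5c ∥ 05 54.
Outer hash (tag): sum = 170+92+92+92+92+92+92+5+84 = 811 → 03 2b.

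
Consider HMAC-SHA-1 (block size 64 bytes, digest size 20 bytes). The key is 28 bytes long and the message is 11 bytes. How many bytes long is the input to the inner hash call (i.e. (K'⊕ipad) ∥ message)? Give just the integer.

75

Key is 28 ≤ 64 bytes, zero-padded: |K'| = 64.
Inner input = (K'⊕ipad) ∥ m → 64 + 11 = 75 bytes.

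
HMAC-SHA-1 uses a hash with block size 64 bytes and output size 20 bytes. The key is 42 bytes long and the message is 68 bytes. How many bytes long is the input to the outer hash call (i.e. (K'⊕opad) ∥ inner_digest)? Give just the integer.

84

Key is 42 ≤ 64 bytes, zero-padded: |K'| = 64.
Outer input = (K'⊕opad) ∥ H(inner) → 64 + 20 = 84 bytes.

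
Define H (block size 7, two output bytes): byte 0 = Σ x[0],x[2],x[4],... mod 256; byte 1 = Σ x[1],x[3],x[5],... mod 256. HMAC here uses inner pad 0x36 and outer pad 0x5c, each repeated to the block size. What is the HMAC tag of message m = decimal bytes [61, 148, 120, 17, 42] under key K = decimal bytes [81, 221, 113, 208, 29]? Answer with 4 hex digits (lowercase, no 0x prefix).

bd1d

Key decimal bytes [81, 221, 113, 208, 29] = 51 dd 71 d0 1d is 5 bytes ≤ B = 7; zero-pad to 7 bytes: K' = 51 dd 71 d0 1d 00 00.
K' ⊕ ipad = 67 eb 47 e6 2b 36 36.  K' ⊕ opad = 0d 81 2d 8c 41 5c 5c.
Inner input = (K'⊕ipad) ∥ m = 67 eb 47 e6 2b 36 36 ∥ 3d 94 78 11 2a.
Inner hash: even-index sum = 436 mod 256 = 180; odd-index sum = 742 mod 256 = 230 → b4 e6.
Outer input = (K'⊕opad) ∥ inner = 0d 81 2d 8c 41 5c 5c ∥ b4 e6.
Outer hash (tag): even-index sum = 445 mod 256 = 189; odd-index sum = 541 mod 256 = 29 → bd 1d.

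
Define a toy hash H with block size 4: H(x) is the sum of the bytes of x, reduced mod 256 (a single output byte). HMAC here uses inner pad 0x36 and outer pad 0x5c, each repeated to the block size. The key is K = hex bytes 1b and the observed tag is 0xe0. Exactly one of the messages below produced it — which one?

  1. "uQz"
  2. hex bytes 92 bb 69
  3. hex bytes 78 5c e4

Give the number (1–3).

Key hex bytes 1b is 1 byte ≤ B = 4; zero-pad to 4 bytes: K' = 1b 00 00 00.
K' ⊕ ipad = 2d 36 36 36; K' ⊕ opad = 47 5c 5c 5c.
m1: inner = H(2d 36 36 36 75 51 7a) = 0f; tag = H(47 5c 5c 5c 0f) = 6a
m2: inner = H(2d 36 36 36 92 bb 69) = 85; tag = H(47 5c 5c 5c 85) = e0 ← matches
m3: inner = H(2d 36 36 36 78 5c e4) = 87; tag = H(47 5c 5c 5c 87) = e2

2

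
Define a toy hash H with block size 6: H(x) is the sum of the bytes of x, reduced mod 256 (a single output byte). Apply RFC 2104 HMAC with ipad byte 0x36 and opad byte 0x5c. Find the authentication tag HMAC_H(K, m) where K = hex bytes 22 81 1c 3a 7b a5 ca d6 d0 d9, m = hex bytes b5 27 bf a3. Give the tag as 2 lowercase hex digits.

aa

Key hex bytes 22 81 1c 3a 7b a5 ca d6 d0 d9 is 10 bytes > B = 6, so hash it first: H(key) = 62, then zero-pad to 6 bytes: K' = 62 00 00 00 00 00.
K' ⊕ ipad = 54 36 36 36 36 36.  K' ⊕ opad = 3e 5c 5c 5c 5c 5c.
Inner input = (K'⊕ipad) ∥ m = 54 36 36 36 36 36 ∥ b5 27 bf a3.
Inner hash: sum = 84+54+54+54+54+54+181+39+191+163 = 928; mod 256 = 160 → a0.
Outer input = (K'⊕opad) ∥ inner = 3e 5c 5c 5c 5c 5c ∥ a0.
Outer hash (tag): sum = 62+92+92+92+92+92+160 = 682; mod 256 = 170 → aa.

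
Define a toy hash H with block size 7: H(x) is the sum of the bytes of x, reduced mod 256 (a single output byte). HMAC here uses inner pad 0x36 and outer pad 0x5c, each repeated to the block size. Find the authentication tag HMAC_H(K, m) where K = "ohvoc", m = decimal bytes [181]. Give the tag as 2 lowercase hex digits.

Key "ohvoc" = 6f 68 76 6f 63 is 5 bytes ≤ B = 7; zero-pad to 7 bytes: K' = 6f 68 76 6f 63 00 00.
K' ⊕ ipad = 59 5e 40 59 55 36 36.  K' ⊕ opad = 33 34 2a 33 3f 5c 5c.
Inner input = (K'⊕ipad) ∥ m = 59 5e 40 59 55 36 36 ∥ b5.
Inner hash: sum = 89+94+64+89+85+54+54+181 = 710; mod 256 = 198 → c6.
Outer input = (K'⊕opad) ∥ inner = 33 34 2a 33 3f 5c 5c ∥ c6.
Outer hash (tag): sum = 51+52+42+51+63+92+92+198 = 641; mod 256 = 129 → 81.

81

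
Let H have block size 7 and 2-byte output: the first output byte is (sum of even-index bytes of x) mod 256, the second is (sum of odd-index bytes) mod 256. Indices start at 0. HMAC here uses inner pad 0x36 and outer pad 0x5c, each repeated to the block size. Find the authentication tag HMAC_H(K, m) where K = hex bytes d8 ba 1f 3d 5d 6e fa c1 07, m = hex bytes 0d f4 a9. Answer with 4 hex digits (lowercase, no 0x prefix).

Key hex bytes d8 ba 1f 3d 5d 6e fa c1 07 is 9 bytes > B = 7, so hash it first: H(key) = 55 26, then zero-pad to 7 bytes: K' = 55 26 00 00 00 00 00.
K' ⊕ ipad = 63 10 36 36 36 36 36.  K' ⊕ opad = 09 7a 5c 5c 5c 5c 5c.
Inner input = (K'⊕ipad) ∥ m = 63 10 36 36 36 36 36 ∥ 0d f4 a9.
Inner hash: even-index sum = 505 mod 256 = 249; odd-index sum = 306 mod 256 = 50 → f9 32.
Outer input = (K'⊕opad) ∥ inner = 09 7a 5c 5c 5c 5c 5c ∥ f9 32.
Outer hash (tag): even-index sum = 335 mod 256 = 79; odd-index sum = 555 mod 256 = 43 → 4f 2b.

4f2b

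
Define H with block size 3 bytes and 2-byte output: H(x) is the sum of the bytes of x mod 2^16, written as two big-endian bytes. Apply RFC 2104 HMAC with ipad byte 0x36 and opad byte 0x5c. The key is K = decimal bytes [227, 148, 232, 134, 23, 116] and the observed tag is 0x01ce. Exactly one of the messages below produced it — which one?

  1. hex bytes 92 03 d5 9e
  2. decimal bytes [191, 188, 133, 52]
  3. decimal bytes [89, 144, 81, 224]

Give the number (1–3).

2

Key decimal bytes [227, 148, 232, 134, 23, 116] = e3 94 e8 86 17 74 is 6 bytes > B = 3, so hash it first: H(key) = 03 70, then zero-pad to 3 bytes: K' = 03 70 00.
K' ⊕ ipad = 35 46 36; K' ⊕ opad = 5f 2c 5c.
m1: inner = H(35 46 36 92 03 d5 9e) = 02 b9; tag = H(5f 2c 5c 02 b9) = 01a2
m2: inner = H(35 46 36 bf bc 85 34) = 02 e5; tag = H(5f 2c 5c 02 e5) = 01ce ← matches
m3: inner = H(35 46 36 59 90 51 e0) = 02 cb; tag = H(5f 2c 5c 02 cb) = 01b4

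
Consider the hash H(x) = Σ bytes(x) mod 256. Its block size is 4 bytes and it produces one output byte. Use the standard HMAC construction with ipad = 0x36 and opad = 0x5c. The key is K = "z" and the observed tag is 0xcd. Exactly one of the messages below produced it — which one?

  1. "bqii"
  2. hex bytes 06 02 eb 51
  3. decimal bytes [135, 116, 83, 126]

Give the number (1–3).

1

Key "z" = 7a is 1 byte ≤ B = 4; zero-pad to 4 bytes: K' = 7a 00 00 00.
K' ⊕ ipad = 4c 36 36 36; K' ⊕ opad = 26 5c 5c 5c.
m1: inner = H(4c 36 36 36 62 71 69 69) = 93; tag = H(26 5c 5c 5c 93) = cd ← matches
m2: inner = H(4c 36 36 36 06 02 eb 51) = 32; tag = H(26 5c 5c 5c 32) = 6c
m3: inner = H(4c 36 36 36 87 74 53 7e) = ba; tag = H(26 5c 5c 5c ba) = f4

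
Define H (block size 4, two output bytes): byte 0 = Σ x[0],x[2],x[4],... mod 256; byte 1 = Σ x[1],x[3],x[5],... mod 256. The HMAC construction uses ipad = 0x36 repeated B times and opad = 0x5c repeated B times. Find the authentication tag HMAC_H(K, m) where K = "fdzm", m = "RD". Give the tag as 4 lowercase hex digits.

Key "fdzm" = 66 64 7a 6d is exactly B = 4 bytes: K' = 66 64 7a 6d.
K' ⊕ ipad = 50 52 4c 5b.  K' ⊕ opad = 3a 38 26 31.
Inner input = (K'⊕ipad) ∥ m = 50 52 4c 5b ∥ 52 44.
Inner hash: even-index sum = 238 mod 256 = 238; odd-index sum = 241 mod 256 = 241 → ee f1.
Outer input = (K'⊕opad) ∥ inner = 3a 38 26 31 ∥ ee f1.
Outer hash (tag): even-index sum = 334 mod 256 = 78; odd-index sum = 346 mod 256 = 90 → 4e 5a.

4e5a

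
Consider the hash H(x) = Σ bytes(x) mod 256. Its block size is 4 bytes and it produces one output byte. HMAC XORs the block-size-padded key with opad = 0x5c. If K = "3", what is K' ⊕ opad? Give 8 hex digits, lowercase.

6f5c5c5c

Key "3" = 33 is 1 byte ≤ B = 4; zero-pad to 4 bytes: K' = 33 00 00 00.
XOR each byte with 0x5c: 33⊕5c=6f, 00⊕5c=5c, 00⊕5c=5c, 00⊕5c=5c.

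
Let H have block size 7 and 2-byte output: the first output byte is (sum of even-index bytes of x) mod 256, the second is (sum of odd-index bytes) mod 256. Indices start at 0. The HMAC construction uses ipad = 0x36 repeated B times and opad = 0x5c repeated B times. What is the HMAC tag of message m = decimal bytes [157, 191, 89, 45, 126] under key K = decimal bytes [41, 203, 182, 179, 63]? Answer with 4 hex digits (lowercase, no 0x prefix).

4aac

Key decimal bytes [41, 203, 182, 179, 63] = 29 cb b6 b3 3f is 5 bytes ≤ B = 7; zero-pad to 7 bytes: K' = 29 cb b6 b3 3f 00 00.
K' ⊕ ipad = 1f fd 80 85 09 36 36.  K' ⊕ opad = 75 97 ea ef 63 5c 5c.
Inner input = (K'⊕ipad) ∥ m = 1f fd 80 85 09 36 36 ∥ 9d bf 59 2d 7e.
Inner hash: even-index sum = 458 mod 256 = 202; odd-index sum = 812 mod 256 = 44 → ca 2c.
Outer input = (K'⊕opad) ∥ inner = 75 97 ea ef 63 5c 5c ∥ ca 2c.
Outer hash (tag): even-index sum = 586 mod 256 = 74; odd-index sum = 684 mod 256 = 172 → 4a ac.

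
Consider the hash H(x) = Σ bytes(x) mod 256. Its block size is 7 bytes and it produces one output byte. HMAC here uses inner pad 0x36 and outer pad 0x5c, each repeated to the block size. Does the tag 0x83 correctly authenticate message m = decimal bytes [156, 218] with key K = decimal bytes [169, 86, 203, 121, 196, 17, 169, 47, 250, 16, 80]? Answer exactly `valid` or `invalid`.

Key decimal bytes [169, 86, 203, 121, 196, 17, 169, 47, 250, 16, 80] = a9 56 cb 79 c4 11 a9 2f fa 10 50 is 11 bytes > B = 7, so hash it first: H(key) = 4a, then zero-pad to 7 bytes: K' = 4a 00 00 00 00 00 00.
K' ⊕ ipad = 7c 36 36 36 36 36 36; K' ⊕ opad = 16 5c 5c 5c 5c 5c 5c.
Inner hash: sum = 124+54+54+54+54+54+54+156+218 = 822; mod 256 = 54 → 36.
Outer hash (recomputed tag): sum = 22+92+92+92+92+92+92+54 = 628; mod 256 = 116 → 74.
Recomputed tag = 74; claimed = 83 → mismatch.

invalid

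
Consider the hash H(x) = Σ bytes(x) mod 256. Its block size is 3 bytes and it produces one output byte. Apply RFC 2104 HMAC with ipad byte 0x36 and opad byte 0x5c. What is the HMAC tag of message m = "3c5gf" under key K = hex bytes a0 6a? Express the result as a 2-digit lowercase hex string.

Key hex bytes a0 6a is 2 bytes ≤ B = 3; zero-pad to 3 bytes: K' = a0 6a 00.
K' ⊕ ipad = 96 5c 36.  K' ⊕ opad = fc 36 5c.
Inner input = (K'⊕ipad) ∥ m = 96 5c 36 ∥ 33 63 35 67 66.
Inner hash: sum = 150+92+54+51+99+53+103+102 = 704; mod 256 = 192 → c0.
Outer input = (K'⊕opad) ∥ inner = fc 36 5c ∥ c0.
Outer hash (tag): sum = 252+54+92+192 = 590; mod 256 = 78 → 4e.

4e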